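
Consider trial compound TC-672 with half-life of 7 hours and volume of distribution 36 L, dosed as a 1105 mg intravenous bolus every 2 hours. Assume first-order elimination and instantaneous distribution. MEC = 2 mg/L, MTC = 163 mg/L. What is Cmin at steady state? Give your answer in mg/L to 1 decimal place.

140.1 mg/L

k = ln2/t½ = ln2/7 ≈ 0.099021 h⁻¹; fraction remaining f = e^(−kτ) = e^(−0.099021×2) ≈ 0.8203.
Each bolus raises the concentration by D/Vd = 1105/36 ≈ 30.694 mg/L.
Steady-state trough Cmin,ss = C₀·f/(1−f) ≈ 30.694 × 0.8203/0.1797 ≈ 140.113 mg/L.
Trough 140.1 mg/L vs MEC 2 mg/L: adequate.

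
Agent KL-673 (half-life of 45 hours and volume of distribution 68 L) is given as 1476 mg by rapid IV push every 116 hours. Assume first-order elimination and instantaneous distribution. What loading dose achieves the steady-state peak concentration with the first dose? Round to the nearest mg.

f = (1/2)^(116/45) ≈ 0.167499; accumulation ratio R = 1/(1−f) ≈ 1.20120.
Loading dose to hit Cmax,ss on first dose: D_load = D_maint·R ≈ 1476 × 1.20120 ≈ 1772.97 mg.

1773 mg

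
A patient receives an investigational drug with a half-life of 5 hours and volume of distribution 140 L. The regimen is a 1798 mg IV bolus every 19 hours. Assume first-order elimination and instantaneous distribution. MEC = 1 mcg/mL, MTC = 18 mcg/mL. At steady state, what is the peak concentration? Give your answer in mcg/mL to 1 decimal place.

k = ln2/t½ = ln2/5 ≈ 0.138629 h⁻¹; fraction remaining f = e^(−kτ) = e^(−0.138629×19) ≈ 0.0718.
At steady state, accumulation factor R = 1/(1 − e^(−kτ)) ≈ 1.0774.
Each bolus raises the concentration by D/Vd = 1798/140 ≈ 12.843 mcg/mL.
Steady-state peak Cmax,ss = C₀·R ≈ 12.843 × 1.0774 ≈ 13.837 mcg/mL.
Peak 13.8 mcg/mL vs MTC 18 mcg/mL: below toxic threshold.

13.8 mcg/mL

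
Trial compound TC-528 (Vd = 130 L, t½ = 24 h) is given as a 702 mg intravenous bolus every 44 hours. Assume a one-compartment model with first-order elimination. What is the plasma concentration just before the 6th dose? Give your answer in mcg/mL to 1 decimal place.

2.1 mcg/mL

f = (1/2)^(τ/t½) = (1/2)^(44/24) ≈ 0.2806.
C₀ = D/Vd = 702/130 ≈ 5.400 mcg/mL.
Before the 6th dose, 5 doses have been given. Superposition: Cmin = C₀·(f + f² + … + f^5).
≈ 5.400 × (0.2806 + 0.0787 + 0.0221 + 0.0062 + 0.0017) ≈ 5.400 × 0.3893 ≈ 2.102 mcg/mL.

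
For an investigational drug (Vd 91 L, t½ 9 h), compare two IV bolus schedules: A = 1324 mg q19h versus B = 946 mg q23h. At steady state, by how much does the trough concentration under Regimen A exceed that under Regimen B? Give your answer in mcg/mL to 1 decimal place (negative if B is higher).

2.3 mcg/mL

Regimen A: f = (1/2)^(19/9) ≈ 0.2315; Cmin,ss = (1324/91)·f/(1−f) ≈ 4.383 mcg/mL.
Regimen B: f = (1/2)^(23/9) ≈ 0.1701; Cmin,ss = (946/91)·f/(1−f) ≈ 2.131 mcg/mL.
Difference ≈ 4.383 − 2.131 ≈ 2.252 mcg/mL.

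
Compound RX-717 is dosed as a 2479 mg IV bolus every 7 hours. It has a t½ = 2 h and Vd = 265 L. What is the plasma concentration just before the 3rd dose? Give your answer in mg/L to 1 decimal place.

0.9 mg/L

f = (1/2)^(τ/t½) = (1/2)^(7/2) ≈ 0.0884.
C₀ = D/Vd = 2479/265 ≈ 9.355 mg/L.
Before the 3rd dose, 2 doses have been given. Superposition: Cmin = C₀·(f + f²).
≈ 9.355 × (0.0884 + 0.0078) ≈ 9.355 × 0.0962 ≈ 0.900 mg/L.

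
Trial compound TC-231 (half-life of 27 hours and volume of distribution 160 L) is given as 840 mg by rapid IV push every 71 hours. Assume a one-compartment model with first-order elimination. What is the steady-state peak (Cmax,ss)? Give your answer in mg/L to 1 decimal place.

τ/t½ = 71/27 ≈ 2.6296, so fraction remaining f = (1/2)^(71/27) ≈ 0.1616.
Accumulation ratio R = 1/(1 − f) ≈ 1/0.8384 ≈ 1.1927.
Each bolus raises the concentration by D/Vd = 840/160 ≈ 5.250 mg/L.
Steady-state peak Cmax,ss = C₀·R ≈ 5.250 × 1.1927 ≈ 6.262 mg/L.

6.3 mg/L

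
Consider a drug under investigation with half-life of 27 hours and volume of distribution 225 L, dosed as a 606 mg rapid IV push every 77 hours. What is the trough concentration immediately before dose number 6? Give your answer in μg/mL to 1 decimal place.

f = (1/2)^(τ/t½) = (1/2)^(77/27) ≈ 0.1385.
C₀ = D/Vd = 606/225 ≈ 2.693 μg/mL.
Before the 6th dose, 5 doses have been given. Superposition: Cmin = C₀·(f + f² + … + f^5).
≈ 2.693 × (0.1385 + 0.0192 + 0.0027 + 0.0004 + 0.0001) ≈ 2.693 × 0.1609 ≈ 0.433 μg/mL.

0.4 μg/mL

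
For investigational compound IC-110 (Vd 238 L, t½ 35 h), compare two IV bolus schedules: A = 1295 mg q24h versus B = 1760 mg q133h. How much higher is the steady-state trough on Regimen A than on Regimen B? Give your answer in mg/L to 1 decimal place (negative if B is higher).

8.4 mg/L

Regimen A: f = (1/2)^(24/35) ≈ 0.6217; Cmin,ss = (1295/238)·f/(1−f) ≈ 8.942 mg/L.
Regimen B: f = (1/2)^(133/35) ≈ 0.0718; Cmin,ss = (1760/238)·f/(1−f) ≈ 0.572 mg/L.
Difference ≈ 8.942 − 0.572 ≈ 8.370 mg/L.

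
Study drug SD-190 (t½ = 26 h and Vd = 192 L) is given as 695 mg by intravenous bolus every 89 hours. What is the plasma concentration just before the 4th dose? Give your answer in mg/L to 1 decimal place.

f = (1/2)^(τ/t½) = (1/2)^(89/26) ≈ 0.0932.
C₀ = D/Vd = 695/192 ≈ 3.620 mg/L.
Before the 4th dose, 3 doses have been given. Superposition: Cmin = C₀·(f + f² + … + f^3).
≈ 3.620 × (0.0932 + 0.0087 + 0.0008) ≈ 3.620 × 0.1027 ≈ 0.372 mg/L.

0.4 mg/L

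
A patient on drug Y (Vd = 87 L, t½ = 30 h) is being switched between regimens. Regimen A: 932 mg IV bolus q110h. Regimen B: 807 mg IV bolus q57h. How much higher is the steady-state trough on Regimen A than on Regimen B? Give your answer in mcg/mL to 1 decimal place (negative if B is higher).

-2.5 mcg/mL

Regimen A: f = (1/2)^(110/30) ≈ 0.0787; Cmin,ss = (932/87)·f/(1−f) ≈ 0.915 mcg/mL.
Regimen B: f = (1/2)^(57/30) ≈ 0.2679; Cmin,ss = (807/87)·f/(1−f) ≈ 3.394 mcg/mL.
Difference ≈ 0.915 − 3.394 ≈ -2.479 mcg/mL.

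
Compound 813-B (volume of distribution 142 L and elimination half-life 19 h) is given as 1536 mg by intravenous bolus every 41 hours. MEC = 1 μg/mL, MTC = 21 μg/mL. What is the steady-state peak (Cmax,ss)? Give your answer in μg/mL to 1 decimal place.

Over one 41-h interval, 41/19 ≈ 2.1579 half-lives elapse, leaving f ≈ 0.2241 of each dose.
At steady state, accumulation factor R = 1/(1 − e^(−kτ)) ≈ 1.2888.
Single-dose peak C₀ = D/Vd = 1536/142 ≈ 10.817 μg/mL.
Cmax,ss = C₀/(1 − f) ≈ 10.817/0.7759 ≈ 13.941 μg/mL.
Peak 13.9 μg/mL vs MTC 21 μg/mL: below toxic threshold.

13.9 μg/mL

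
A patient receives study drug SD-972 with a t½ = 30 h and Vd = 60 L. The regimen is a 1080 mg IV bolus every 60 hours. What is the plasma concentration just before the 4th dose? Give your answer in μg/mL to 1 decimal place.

5.9 μg/mL

f = (1/2)^(τ/t½) = (1/2)^(60/30) ≈ 0.2500.
C₀ = D/Vd = 1080/60 ≈ 18.000 μg/mL.
Before the 4th dose, 3 doses have been given. Superposition: Cmin = C₀·(f + f² + … + f^3).
≈ 18.000 × (0.2500 + 0.0625 + 0.0156) ≈ 18.000 × 0.3281 ≈ 5.906 μg/mL.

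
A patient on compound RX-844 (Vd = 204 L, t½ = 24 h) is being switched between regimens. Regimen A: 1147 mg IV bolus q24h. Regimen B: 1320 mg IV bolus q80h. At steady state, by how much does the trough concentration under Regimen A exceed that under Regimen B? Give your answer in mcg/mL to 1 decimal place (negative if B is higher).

Regimen A: f = (1/2)^(24/24) ≈ 0.5000; Cmin,ss = (1147/204)·f/(1−f) ≈ 5.623 mcg/mL.
Regimen B: f = (1/2)^(80/24) ≈ 0.0992; Cmin,ss = (1320/204)·f/(1−f) ≈ 0.713 mcg/mL.
Difference ≈ 5.623 − 0.713 ≈ 4.910 mcg/mL.

4.9 mcg/mL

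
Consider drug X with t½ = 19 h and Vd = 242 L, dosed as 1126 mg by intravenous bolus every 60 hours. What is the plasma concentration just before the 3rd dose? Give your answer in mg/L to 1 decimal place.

f = (1/2)^(τ/t½) = (1/2)^(60/19) ≈ 0.1120.
C₀ = D/Vd = 1126/242 ≈ 4.653 mg/L.
Before the 3rd dose, 2 doses have been given. Superposition: Cmin = C₀·(f + f²).
≈ 4.653 × (0.1120 + 0.0125) ≈ 4.653 × 0.1245 ≈ 0.579 mg/L.

0.6 mg/L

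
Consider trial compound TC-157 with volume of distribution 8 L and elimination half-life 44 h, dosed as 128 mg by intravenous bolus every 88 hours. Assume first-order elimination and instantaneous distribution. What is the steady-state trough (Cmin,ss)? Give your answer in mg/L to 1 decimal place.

5.3 mg/L

The dosing interval is 2 half-lives, so f = 2^(−2) = 0.25.
At steady state, R = 1/(1 − 0.25) = 4/3.
Single-dose peak C₀ = D/Vd = 128/8 = 16 mg/L.
Steady-state peak Cmax,ss = C₀·R = 16 × 4/3 ≈ 21.333 mg/L.
Steady-state trough Cmin,ss = Cmax,ss·f ≈ 21.333 × 0.25 ≈ 5.333 mg/L.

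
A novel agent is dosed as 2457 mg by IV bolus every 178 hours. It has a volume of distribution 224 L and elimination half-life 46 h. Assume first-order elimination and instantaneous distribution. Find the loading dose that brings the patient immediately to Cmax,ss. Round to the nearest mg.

2637 mg

f = (1/2)^(178/46) ≈ 0.068414; accumulation ratio R = 1/(1−f) ≈ 1.07344.
Loading dose to hit Cmax,ss on first dose: D_load = D_maint·R ≈ 2457 × 1.07344 ≈ 2637.44 mg.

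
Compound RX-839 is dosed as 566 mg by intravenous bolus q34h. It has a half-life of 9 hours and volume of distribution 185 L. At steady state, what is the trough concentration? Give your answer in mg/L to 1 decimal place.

0.2 mg/L

Over one 34-h interval, 34/9 ≈ 3.7778 half-lives elapse, leaving f ≈ 0.0729 of each dose.
At steady state, accumulation factor R = 1/(1 − e^(−kτ)) ≈ 1.0786.
Each bolus raises the concentration by D/Vd = 566/185 ≈ 3.059 mg/L.
Cmax,ss = C₀/(1 − f) ≈ 3.059/0.9271 ≈ 3.300 mg/L.
One interval later, Cmin,ss = Cmax,ss·e^(−kτ) ≈ 3.300 × 0.0729 ≈ 0.241 mg/L.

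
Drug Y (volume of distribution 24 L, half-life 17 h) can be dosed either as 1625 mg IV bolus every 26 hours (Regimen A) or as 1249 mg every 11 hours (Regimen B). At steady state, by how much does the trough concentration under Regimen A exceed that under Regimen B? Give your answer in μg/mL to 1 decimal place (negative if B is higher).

-56.1 μg/mL

Regimen A: f = (1/2)^(26/17) ≈ 0.3464; Cmin,ss = (1625/24)·f/(1−f) ≈ 35.885 μg/mL.
Regimen B: f = (1/2)^(11/17) ≈ 0.6386; Cmin,ss = (1249/24)·f/(1−f) ≈ 91.959 μg/mL.
Difference ≈ 35.885 − 91.959 ≈ -56.074 μg/mL.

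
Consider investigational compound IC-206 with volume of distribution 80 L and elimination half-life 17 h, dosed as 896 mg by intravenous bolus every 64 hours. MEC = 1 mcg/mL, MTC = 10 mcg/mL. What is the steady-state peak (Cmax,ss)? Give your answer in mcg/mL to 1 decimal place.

12.1 mcg/mL

τ/t½ = 64/17 ≈ 3.7647, so fraction remaining f = (1/2)^(64/17) ≈ 0.0736.
At steady state, accumulation factor R = 1/(1 − e^(−kτ)) ≈ 1.0794.
Single-dose peak C₀ = D/Vd = 896/80 ≈ 11.200 mcg/mL.
Steady-state peak Cmax,ss = C₀·R ≈ 11.200 × 1.0794 ≈ 12.089 mcg/mL.
Peak 12.1 mcg/mL vs MTC 10 mcg/mL: exceeds toxic threshold.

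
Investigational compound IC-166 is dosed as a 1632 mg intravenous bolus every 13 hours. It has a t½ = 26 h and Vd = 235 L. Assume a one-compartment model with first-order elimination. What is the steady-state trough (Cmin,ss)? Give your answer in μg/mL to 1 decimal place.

τ/t½ = 13/26 ≈ 0.5, so fraction remaining f = (1/2)^(13/26) ≈ 0.7071.
Accumulation ratio R = 1/(1 − f) ≈ 1/0.2929 ≈ 3.4141.
Single-dose peak C₀ = D/Vd = 1632/235 ≈ 6.945 μg/mL.
Steady-state peak Cmax,ss = C₀·R ≈ 6.945 × 3.4141 ≈ 23.711 μg/mL.
Steady-state trough Cmin,ss = Cmax,ss·f ≈ 23.711 × 0.7071 ≈ 16.766 μg/mL.

16.8 μg/mL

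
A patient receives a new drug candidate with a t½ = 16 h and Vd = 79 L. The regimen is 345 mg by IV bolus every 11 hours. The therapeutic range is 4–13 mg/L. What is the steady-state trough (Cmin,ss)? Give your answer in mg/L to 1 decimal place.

7.2 mg/L

τ/t½ = 11/16 ≈ 0.6875, so fraction remaining f = (1/2)^(11/16) ≈ 0.6209.
Accumulation ratio R = 1/(1 − f) ≈ 1/0.3791 ≈ 2.6378.
Each bolus raises the concentration by D/Vd = 345/79 ≈ 4.367 mg/L.
Cmax,ss = C₀/(1 − f) ≈ 4.367/0.3791 ≈ 11.519 mg/L.
One interval later, Cmin,ss = Cmax,ss·e^(−kτ) ≈ 11.519 × 0.6209 ≈ 7.152 mg/L.
Trough 7.2 mg/L vs MEC 4 mg/L: adequate.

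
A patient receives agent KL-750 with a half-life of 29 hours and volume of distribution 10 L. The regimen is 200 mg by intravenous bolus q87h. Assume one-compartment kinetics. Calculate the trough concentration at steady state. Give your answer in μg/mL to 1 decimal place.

2.9 μg/mL

The dosing interval is 3 half-lives, so f = 2^(−3) = 0.125.
At steady state, R = 1/(1 − 0.125) = 8/7.
Single-dose peak C₀ = D/Vd = 200/10 = 20 μg/mL.
Steady-state peak Cmax,ss = C₀·R = 20 × 8/7 ≈ 22.857 μg/mL.
Steady-state trough Cmin,ss = Cmax,ss·f ≈ 22.857 × 0.125 ≈ 2.857 μg/mL.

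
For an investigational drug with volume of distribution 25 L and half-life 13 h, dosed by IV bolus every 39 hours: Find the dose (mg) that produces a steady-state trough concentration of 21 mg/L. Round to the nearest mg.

τ/t½ = 39/13 ≈ 3, so f = (1/2)^(39/13) ≈ 0.125000.
Cmin,ss = (D/Vd)·f/(1−f), so D = Cmin,ss·Vd·(1−f)/f.
D = 21 × 25 × (1−f)/f ≈ 21 × 25 × 7.00000 ≈ 3675.00 mg.

3675 mg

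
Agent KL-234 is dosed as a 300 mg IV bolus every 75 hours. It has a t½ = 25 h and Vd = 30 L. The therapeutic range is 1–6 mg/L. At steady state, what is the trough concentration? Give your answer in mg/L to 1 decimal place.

The dosing interval is 3 half-lives, so f = 2^(−3) = 0.125.
At steady state, R = 1/(1 − 0.125) = 8/7.
Single-dose peak C₀ = D/Vd = 300/30 = 10 mg/L.
Steady-state peak Cmax,ss = C₀·R = 10 × 8/7 ≈ 11.429 mg/L.
Steady-state trough Cmin,ss = Cmax,ss·f ≈ 11.429 × 0.125 ≈ 1.429 mg/L.
Trough 1.4 mg/L vs MEC 1 mg/L: adequate.

1.4 mg/L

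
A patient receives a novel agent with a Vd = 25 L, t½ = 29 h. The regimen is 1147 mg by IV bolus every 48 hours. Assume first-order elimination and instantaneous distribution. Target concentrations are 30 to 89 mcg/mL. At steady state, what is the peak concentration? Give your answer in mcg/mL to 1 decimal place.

67.2 mcg/mL

Over one 48-h interval, 48/29 ≈ 1.6552 half-lives elapse, leaving f ≈ 0.3175 of each dose.
At steady state, accumulation factor R = 1/(1 − e^(−kτ)) ≈ 1.4652.
Single-dose peak C₀ = D/Vd = 1147/25 ≈ 45.880 mcg/mL.
Steady-state peak Cmax,ss = C₀·R ≈ 45.880 × 1.4652 ≈ 67.223 mcg/mL.
Peak 67.2 mcg/mL vs MTC 89 mcg/mL: below toxic threshold.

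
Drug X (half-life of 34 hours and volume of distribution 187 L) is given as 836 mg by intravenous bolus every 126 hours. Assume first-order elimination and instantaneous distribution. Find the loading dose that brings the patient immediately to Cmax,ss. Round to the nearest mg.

905 mg

f = (1/2)^(126/34) ≈ 0.076633; accumulation ratio R = 1/(1−f) ≈ 1.08299.
Loading dose to hit Cmax,ss on first dose: D_load = D_maint·R ≈ 836 × 1.08299 ≈ 905.38 mg.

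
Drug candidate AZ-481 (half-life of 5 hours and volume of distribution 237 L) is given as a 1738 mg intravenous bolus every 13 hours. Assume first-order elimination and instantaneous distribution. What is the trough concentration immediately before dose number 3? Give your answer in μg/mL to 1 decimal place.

1.4 μg/mL

f = (1/2)^(τ/t½) = (1/2)^(13/5) ≈ 0.1649.
C₀ = D/Vd = 1738/237 ≈ 7.333 μg/mL.
Before the 3rd dose, 2 doses have been given. Superposition: Cmin = C₀·(f + f²).
≈ 7.333 × (0.1649 + 0.0272) ≈ 7.333 × 0.1921 ≈ 1.409 μg/mL.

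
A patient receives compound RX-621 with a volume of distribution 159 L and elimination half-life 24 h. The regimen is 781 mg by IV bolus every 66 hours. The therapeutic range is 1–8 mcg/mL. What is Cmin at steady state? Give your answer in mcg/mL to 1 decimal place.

τ/t½ = 66/24 ≈ 2.75, so fraction remaining f = (1/2)^(66/24) ≈ 0.1487.
At steady state, accumulation factor R = 1/(1 − e^(−kτ)) ≈ 1.1747.
Each bolus raises the concentration by D/Vd = 781/159 ≈ 4.912 mcg/mL.
Steady-state peak Cmax,ss = C₀·R ≈ 4.912 × 1.1747 ≈ 5.770 mcg/mL.
Steady-state trough Cmin,ss = Cmax,ss·f ≈ 5.770 × 0.1487 ≈ 0.858 mcg/mL.
Trough 0.9 mcg/mL vs MEC 1 mcg/mL: subtherapeutic.

0.9 mcg/mL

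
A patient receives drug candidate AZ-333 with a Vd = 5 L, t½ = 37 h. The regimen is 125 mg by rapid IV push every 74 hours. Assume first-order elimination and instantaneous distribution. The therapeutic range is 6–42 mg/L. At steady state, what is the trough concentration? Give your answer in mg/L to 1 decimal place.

The dosing interval is 2 half-lives, so f = 2^(−2) = 0.25.
At steady state, R = 1/(1 − 0.25) = 4/3.
Single-dose peak C₀ = D/Vd = 125/5 = 25 mg/L.
Steady-state peak Cmax,ss = C₀·R = 25 × 4/3 ≈ 33.333 mg/L.
Steady-state trough Cmin,ss = Cmax,ss·f ≈ 33.333 × 0.25 ≈ 8.333 mg/L.
Trough 8.3 mg/L vs MEC 6 mg/L: adequate.

8.3 mg/L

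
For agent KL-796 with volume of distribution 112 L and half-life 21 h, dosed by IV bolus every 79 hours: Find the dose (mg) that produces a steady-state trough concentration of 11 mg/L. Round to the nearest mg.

τ/t½ = 79/21 ≈ 3.7619, so f = (1/2)^(79/21) ≈ 0.073715.
Cmin,ss = (D/Vd)·f/(1−f), so D = Cmin,ss·Vd·(1−f)/f.
D = 11 × 112 × (1−f)/f ≈ 11 × 112 × 12.56576 ≈ 15481.02 mg.

15481 mg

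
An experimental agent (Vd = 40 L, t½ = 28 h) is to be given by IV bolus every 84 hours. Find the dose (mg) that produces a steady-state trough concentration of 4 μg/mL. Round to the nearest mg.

1120 mg

τ/t½ = 84/28 ≈ 3, so f = (1/2)^(84/28) ≈ 0.125000.
Cmin,ss = (D/Vd)·f/(1−f), so D = Cmin,ss·Vd·(1−f)/f.
D = 4 × 40 × (1−f)/f ≈ 4 × 40 × 7.00000 ≈ 1120.00 mg.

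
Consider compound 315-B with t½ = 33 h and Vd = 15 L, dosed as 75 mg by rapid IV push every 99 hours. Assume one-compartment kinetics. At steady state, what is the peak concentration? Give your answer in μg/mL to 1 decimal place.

τ = 99 h = 3 half-lives, so f = (1/2)^3 = 0.125.
Accumulation ratio R = 1/(1 − f) = 1/0.875 = 8/7.
Single-dose peak C₀ = D/Vd = 75/15 = 5 μg/mL.
Steady-state peak Cmax,ss = C₀·R = 5 × 8/7 ≈ 5.714 μg/mL.

5.7 μg/mL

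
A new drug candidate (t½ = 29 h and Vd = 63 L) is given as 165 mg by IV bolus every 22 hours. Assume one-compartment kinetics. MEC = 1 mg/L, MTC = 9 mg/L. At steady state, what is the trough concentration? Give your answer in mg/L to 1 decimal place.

3.8 mg/L

k = ln2/t½ = ln2/29 ≈ 0.023902 h⁻¹; fraction remaining f = e^(−kτ) = e^(−0.023902×22) ≈ 0.5911.
Single-dose peak C₀ = D/Vd = 165/63 ≈ 2.619 mg/L.
Steady-state trough Cmin,ss = C₀·f/(1−f) ≈ 2.619 × 0.5911/0.4089 ≈ 3.786 mg/L.
Trough 3.8 mg/L vs MEC 1 mg/L: adequate.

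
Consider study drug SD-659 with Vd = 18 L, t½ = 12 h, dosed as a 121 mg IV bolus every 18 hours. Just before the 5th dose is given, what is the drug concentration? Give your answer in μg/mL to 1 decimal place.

3.6 μg/mL

f = (1/2)^(τ/t½) = (1/2)^(18/12) ≈ 0.3536.
C₀ = D/Vd = 121/18 ≈ 6.722 μg/mL.
Before the 5th dose, 4 doses have been given. Superposition: Cmin = C₀·(f + f² + … + f^4).
≈ 6.722 × (0.3536 + 0.1250 + 0.0442 + 0.0156) ≈ 6.722 × 0.5384 ≈ 3.619 μg/mL.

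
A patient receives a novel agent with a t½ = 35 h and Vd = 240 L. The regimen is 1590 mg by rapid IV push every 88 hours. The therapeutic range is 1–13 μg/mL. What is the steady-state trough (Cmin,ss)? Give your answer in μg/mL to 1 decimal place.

1.4 μg/mL

Over one 88-h interval, 88/35 ≈ 2.5143 half-lives elapse, leaving f ≈ 0.1750 of each dose.
At steady state, accumulation factor R = 1/(1 − e^(−kτ)) ≈ 1.2121.
Each bolus raises the concentration by D/Vd = 1590/240 ≈ 6.625 μg/mL.
Cmax,ss = C₀/(1 − f) ≈ 6.625/0.8250 ≈ 8.030 μg/mL.
Steady-state trough Cmin,ss = Cmax,ss·f ≈ 8.030 × 0.1750 ≈ 1.405 μg/mL.
Trough 1.4 μg/mL vs MEC 1 μg/mL: adequate.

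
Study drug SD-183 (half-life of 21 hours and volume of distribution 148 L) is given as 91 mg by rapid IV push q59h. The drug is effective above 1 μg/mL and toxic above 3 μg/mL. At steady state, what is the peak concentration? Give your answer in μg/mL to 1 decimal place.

τ/t½ = 59/21 ≈ 2.8095, so fraction remaining f = (1/2)^(59/21) ≈ 0.1426.
Accumulation ratio R = 1/(1 − f) ≈ 1/0.8574 ≈ 1.1663.
Each bolus raises the concentration by D/Vd = 91/148 ≈ 0.615 μg/mL.
Steady-state peak Cmax,ss = C₀·R ≈ 0.615 × 1.1663 ≈ 0.717 μg/mL.
Peak 0.7 μg/mL vs MTC 3 μg/mL: below toxic threshold.

0.7 μg/mL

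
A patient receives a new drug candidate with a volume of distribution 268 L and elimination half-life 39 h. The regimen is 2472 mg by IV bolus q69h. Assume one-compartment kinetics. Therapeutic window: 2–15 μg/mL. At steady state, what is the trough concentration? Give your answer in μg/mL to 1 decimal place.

Over one 69-h interval, 69/39 ≈ 1.7692 half-lives elapse, leaving f ≈ 0.2934 of each dose.
Single-dose peak C₀ = D/Vd = 2472/268 ≈ 9.224 μg/mL.
Steady-state trough Cmin,ss = C₀·f/(1−f) ≈ 9.224 × 0.2934/0.7066 ≈ 3.830 μg/mL.
Trough 3.8 μg/mL vs MEC 2 μg/mL: adequate.

3.8 μg/mL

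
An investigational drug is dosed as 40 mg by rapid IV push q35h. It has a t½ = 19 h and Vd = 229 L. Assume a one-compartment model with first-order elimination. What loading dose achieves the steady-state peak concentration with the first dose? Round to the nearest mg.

f = (1/2)^(35/19) ≈ 0.278914; accumulation ratio R = 1/(1−f) ≈ 1.38680.
Loading dose to hit Cmax,ss on first dose: D_load = D_maint·R ≈ 40 × 1.38680 ≈ 55.47 mg.

55 mg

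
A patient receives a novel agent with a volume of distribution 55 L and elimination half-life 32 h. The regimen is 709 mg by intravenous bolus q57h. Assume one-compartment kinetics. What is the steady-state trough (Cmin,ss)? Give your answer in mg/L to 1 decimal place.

Over one 57-h interval, 57/32 ≈ 1.7812 half-lives elapse, leaving f ≈ 0.2909 of each dose.
At steady state, accumulation factor R = 1/(1 − e^(−kτ)) ≈ 1.4102.
Single-dose peak C₀ = D/Vd = 709/55 ≈ 12.891 mg/L.
Steady-state peak Cmax,ss = C₀·R ≈ 12.891 × 1.4102 ≈ 18.179 mg/L.
One interval later, Cmin,ss = Cmax,ss·e^(−kτ) ≈ 18.179 × 0.2909 ≈ 5.288 mg/L.

5.3 mg/L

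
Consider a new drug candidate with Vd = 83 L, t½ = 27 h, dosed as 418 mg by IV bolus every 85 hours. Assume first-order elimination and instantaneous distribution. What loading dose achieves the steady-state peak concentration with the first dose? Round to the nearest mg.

f = (1/2)^(85/27) ≈ 0.112801; accumulation ratio R = 1/(1−f) ≈ 1.12714.
Loading dose to hit Cmax,ss on first dose: D_load = D_maint·R ≈ 418 × 1.12714 ≈ 471.14 mg.

471 mg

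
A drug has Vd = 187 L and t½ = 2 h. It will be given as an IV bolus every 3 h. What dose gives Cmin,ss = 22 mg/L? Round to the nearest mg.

7522 mg

τ/t½ = 3/2 ≈ 1.5, so f = (1/2)^(3/2) ≈ 0.353553.
Cmin,ss = (D/Vd)·f/(1−f), so D = Cmin,ss·Vd·(1−f)/f.
D = 22 × 187 × (1−f)/f ≈ 22 × 187 × 1.82843 ≈ 7522.16 mg.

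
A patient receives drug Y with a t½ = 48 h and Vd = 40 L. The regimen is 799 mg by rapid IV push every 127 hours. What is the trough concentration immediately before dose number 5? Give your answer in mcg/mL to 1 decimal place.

f = (1/2)^(τ/t½) = (1/2)^(127/48) ≈ 0.1598.
C₀ = D/Vd = 799/40 ≈ 19.975 mcg/mL.
Before the 5th dose, 4 doses have been given. Superposition: Cmin = C₀·(f + f² + … + f^4).
≈ 19.975 × (0.1598 + 0.0255 + 0.0041 + 0.0007) ≈ 19.975 × 0.1901 ≈ 3.797 mcg/mL.

3.8 mcg/mL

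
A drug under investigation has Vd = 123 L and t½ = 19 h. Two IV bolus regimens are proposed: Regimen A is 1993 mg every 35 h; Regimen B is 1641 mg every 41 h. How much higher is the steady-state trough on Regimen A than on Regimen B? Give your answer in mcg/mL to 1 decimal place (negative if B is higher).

2.4 mcg/mL

Regimen A: f = (1/2)^(35/19) ≈ 0.2789; Cmin,ss = (1993/123)·f/(1−f) ≈ 6.267 mcg/mL.
Regimen B: f = (1/2)^(41/19) ≈ 0.2241; Cmin,ss = (1641/123)·f/(1−f) ≈ 3.853 mcg/mL.
Difference ≈ 6.267 − 3.853 ≈ 2.414 mcg/mL.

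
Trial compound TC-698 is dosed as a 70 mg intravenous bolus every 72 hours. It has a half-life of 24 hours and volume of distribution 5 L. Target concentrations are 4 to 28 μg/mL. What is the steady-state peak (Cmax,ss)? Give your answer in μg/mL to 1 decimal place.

16.0 μg/mL

τ = 72 h = 3 half-lives, so f = (1/2)^3 = 0.125.
At steady state, R = 1/(1 − 0.125) = 8/7.
Single-dose peak C₀ = D/Vd = 70/5 = 14 μg/mL.
Steady-state peak Cmax,ss = C₀·R = 14 × 8/7 ≈ 16.000 μg/mL.
Peak 16.0 μg/mL vs MTC 28 μg/mL: below toxic threshold.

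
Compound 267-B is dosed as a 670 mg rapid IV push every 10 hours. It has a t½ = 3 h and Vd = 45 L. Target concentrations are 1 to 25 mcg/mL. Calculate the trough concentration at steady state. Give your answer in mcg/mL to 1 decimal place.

1.6 mcg/mL

Over one 10-h interval, 10/3 ≈ 3.3333 half-lives elapse, leaving f ≈ 0.0992 of each dose.
Each bolus raises the concentration by D/Vd = 670/45 ≈ 14.889 mcg/mL.
Steady-state trough Cmin,ss = C₀·f/(1−f) ≈ 14.889 × 0.0992/0.9008 ≈ 1.640 mcg/mL.
Trough 1.6 mcg/mL vs MEC 1 mcg/mL: adequate.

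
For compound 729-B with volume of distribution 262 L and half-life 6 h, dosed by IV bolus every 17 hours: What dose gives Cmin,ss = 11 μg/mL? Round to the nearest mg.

17659 mg

τ/t½ = 17/6 ≈ 2.8333, so f = (1/2)^(17/6) ≈ 0.140308.
Cmin,ss = (D/Vd)·f/(1−f), so D = Cmin,ss·Vd·(1−f)/f.
D = 11 × 262 × (1−f)/f ≈ 11 × 262 × 6.12718 ≈ 17658.53 mg.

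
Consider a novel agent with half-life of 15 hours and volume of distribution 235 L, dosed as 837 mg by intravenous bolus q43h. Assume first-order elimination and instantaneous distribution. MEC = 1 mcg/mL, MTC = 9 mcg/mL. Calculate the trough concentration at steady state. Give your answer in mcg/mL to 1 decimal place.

0.6 mcg/mL

k = ln2/t½ = ln2/15 ≈ 0.046210 h⁻¹; fraction remaining f = e^(−kτ) = e^(−0.046210×43) ≈ 0.1371.
Each bolus raises the concentration by D/Vd = 837/235 ≈ 3.562 mcg/mL.
Steady-state trough Cmin,ss = C₀·f/(1−f) ≈ 3.562 × 0.1371/0.8629 ≈ 0.566 mcg/mL.
Trough 0.6 mcg/mL vs MEC 1 mcg/mL: subtherapeutic.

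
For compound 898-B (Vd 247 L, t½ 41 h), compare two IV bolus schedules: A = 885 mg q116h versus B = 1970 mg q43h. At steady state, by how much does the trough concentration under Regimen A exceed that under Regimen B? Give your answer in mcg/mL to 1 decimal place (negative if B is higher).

-6.9 mcg/mL

Regimen A: f = (1/2)^(116/41) ≈ 0.1407; Cmin,ss = (885/247)·f/(1−f) ≈ 0.587 mcg/mL.
Regimen B: f = (1/2)^(43/41) ≈ 0.4834; Cmin,ss = (1970/247)·f/(1−f) ≈ 7.463 mcg/mL.
Difference ≈ 0.587 − 7.463 ≈ -6.876 mcg/mL.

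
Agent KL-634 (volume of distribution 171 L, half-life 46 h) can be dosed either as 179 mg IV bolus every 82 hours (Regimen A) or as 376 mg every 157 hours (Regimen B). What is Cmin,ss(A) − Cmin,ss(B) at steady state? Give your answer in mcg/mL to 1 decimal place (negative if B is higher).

0.2 mcg/mL

Regimen A: f = (1/2)^(82/46) ≈ 0.2907; Cmin,ss = (179/171)·f/(1−f) ≈ 0.429 mcg/mL.
Regimen B: f = (1/2)^(157/46) ≈ 0.0939; Cmin,ss = (376/171)·f/(1−f) ≈ 0.228 mcg/mL.
Difference ≈ 0.429 − 0.228 ≈ 0.201 mcg/mL.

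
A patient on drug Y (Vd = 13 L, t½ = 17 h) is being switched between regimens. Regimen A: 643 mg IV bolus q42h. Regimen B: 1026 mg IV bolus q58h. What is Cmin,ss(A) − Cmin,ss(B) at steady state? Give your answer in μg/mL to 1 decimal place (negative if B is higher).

2.7 μg/mL

Regimen A: f = (1/2)^(42/17) ≈ 0.1804; Cmin,ss = (643/13)·f/(1−f) ≈ 10.887 μg/mL.
Regimen B: f = (1/2)^(58/17) ≈ 0.0940; Cmin,ss = (1026/13)·f/(1−f) ≈ 8.188 μg/mL.
Difference ≈ 10.887 − 8.188 ≈ 2.699 μg/mL.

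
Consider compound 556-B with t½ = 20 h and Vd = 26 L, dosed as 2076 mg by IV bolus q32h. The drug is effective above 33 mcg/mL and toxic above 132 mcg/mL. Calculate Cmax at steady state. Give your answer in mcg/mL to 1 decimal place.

119.2 mcg/mL

k = ln2/t½ = ln2/20 ≈ 0.034657 h⁻¹; fraction remaining f = e^(−kτ) = e^(−0.034657×32) ≈ 0.3299.
At steady state, accumulation factor R = 1/(1 − e^(−kτ)) ≈ 1.4923.
Each bolus raises the concentration by D/Vd = 2076/26 ≈ 79.846 mcg/mL.
Steady-state peak Cmax,ss = C₀·R ≈ 79.846 × 1.4923 ≈ 119.154 mcg/mL.
Peak 119.2 mcg/mL vs MTC 132 mcg/mL: below toxic threshold.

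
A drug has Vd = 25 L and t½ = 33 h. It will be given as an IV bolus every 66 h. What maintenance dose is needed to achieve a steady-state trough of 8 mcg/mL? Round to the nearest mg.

600 mg

τ/t½ = 66/33 ≈ 2, so f = (1/2)^(66/33) ≈ 0.250000.
Cmin,ss = (D/Vd)·f/(1−f), so D = Cmin,ss·Vd·(1−f)/f.
D = 8 × 25 × (1−f)/f ≈ 8 × 25 × 3.00000 ≈ 600.00 mg.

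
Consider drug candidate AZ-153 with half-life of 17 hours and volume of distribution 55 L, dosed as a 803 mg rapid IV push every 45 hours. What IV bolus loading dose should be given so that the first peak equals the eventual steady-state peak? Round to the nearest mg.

f = (1/2)^(45/17) ≈ 0.159645; accumulation ratio R = 1/(1−f) ≈ 1.18997.
Loading dose to hit Cmax,ss on first dose: D_load = D_maint·R ≈ 803 × 1.18997 ≈ 955.55 mg.

956 mg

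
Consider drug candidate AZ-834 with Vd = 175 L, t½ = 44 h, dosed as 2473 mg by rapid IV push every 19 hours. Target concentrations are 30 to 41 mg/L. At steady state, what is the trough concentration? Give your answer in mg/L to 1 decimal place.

τ/t½ = 19/44 ≈ 0.43182, so fraction remaining f = (1/2)^(19/44) ≈ 0.7413.
Accumulation ratio R = 1/(1 − f) ≈ 1/0.2587 ≈ 3.8655.
Each bolus raises the concentration by D/Vd = 2473/175 ≈ 14.131 mg/L.
Steady-state peak Cmax,ss = C₀·R ≈ 14.131 × 3.8655 ≈ 54.623 mg/L.
Steady-state trough Cmin,ss = Cmax,ss·f ≈ 54.623 × 0.7413 ≈ 40.492 mg/L.
Trough 40.5 mg/L vs MEC 30 mg/L: adequate.

40.5 mg/L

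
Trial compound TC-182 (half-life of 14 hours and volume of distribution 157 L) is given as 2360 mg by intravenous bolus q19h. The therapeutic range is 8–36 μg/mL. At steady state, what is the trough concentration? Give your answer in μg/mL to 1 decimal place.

9.6 μg/mL

Over one 19-h interval, 19/14 ≈ 1.3571 half-lives elapse, leaving f ≈ 0.3904 of each dose.
Each bolus raises the concentration by D/Vd = 2360/157 ≈ 15.032 μg/mL.
Steady-state trough Cmin,ss = C₀·f/(1−f) ≈ 15.032 × 0.3904/0.6096 ≈ 9.627 μg/mL.
Trough 9.6 μg/mL vs MEC 8 μg/mL: adequate.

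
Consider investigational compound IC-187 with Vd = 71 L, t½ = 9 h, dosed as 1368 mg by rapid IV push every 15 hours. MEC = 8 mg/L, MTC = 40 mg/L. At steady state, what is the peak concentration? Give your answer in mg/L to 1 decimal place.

k = ln2/t½ = ln2/9 ≈ 0.077016 h⁻¹; fraction remaining f = e^(−kτ) = e^(−0.077016×15) ≈ 0.3150.
Accumulation ratio R = 1/(1 − f) ≈ 1/0.6850 ≈ 1.4599.
Each bolus raises the concentration by D/Vd = 1368/71 ≈ 19.268 mg/L.
Steady-state peak Cmax,ss = C₀·R ≈ 19.268 × 1.4599 ≈ 28.129 mg/L.
Peak 28.1 mg/L vs MTC 40 mg/L: below toxic threshold.

28.1 mg/L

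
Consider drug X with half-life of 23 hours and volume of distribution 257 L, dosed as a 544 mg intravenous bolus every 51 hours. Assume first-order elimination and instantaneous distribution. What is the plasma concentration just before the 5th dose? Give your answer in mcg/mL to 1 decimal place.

0.6 mcg/mL

f = (1/2)^(τ/t½) = (1/2)^(51/23) ≈ 0.2150.
C₀ = D/Vd = 544/257 ≈ 2.117 mcg/mL.
Before the 5th dose, 4 doses have been given. Superposition: Cmin = C₀·(f + f² + … + f^4).
≈ 2.117 × (0.2150 + 0.0462 + 0.0099 + 0.0021) ≈ 2.117 × 0.2732 ≈ 0.578 mcg/mL.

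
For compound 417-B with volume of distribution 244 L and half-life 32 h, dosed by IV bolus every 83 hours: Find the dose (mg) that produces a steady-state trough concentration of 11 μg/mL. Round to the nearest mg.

13518 mg

τ/t½ = 83/32 ≈ 2.5938, so f = (1/2)^(83/32) ≈ 0.165655.
Cmin,ss = (D/Vd)·f/(1−f), so D = Cmin,ss·Vd·(1−f)/f.
D = 11 × 244 × (1−f)/f ≈ 11 × 244 × 5.03664 ≈ 13518.34 mg.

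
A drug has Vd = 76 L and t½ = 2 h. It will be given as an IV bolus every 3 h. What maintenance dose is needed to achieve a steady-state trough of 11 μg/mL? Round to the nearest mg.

1529 mg

τ/t½ = 3/2 ≈ 1.5, so f = (1/2)^(3/2) ≈ 0.353553.
Cmin,ss = (D/Vd)·f/(1−f), so D = Cmin,ss·Vd·(1−f)/f.
D = 11 × 76 × (1−f)/f ≈ 11 × 76 × 1.82843 ≈ 1528.57 mg.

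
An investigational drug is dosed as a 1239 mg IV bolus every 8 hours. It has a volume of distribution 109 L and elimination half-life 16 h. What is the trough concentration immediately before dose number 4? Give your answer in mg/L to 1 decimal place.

17.7 mg/L

f = (1/2)^(τ/t½) = (1/2)^(8/16) ≈ 0.7071.
C₀ = D/Vd = 1239/109 ≈ 11.367 mg/L.
Before the 4th dose, 3 doses have been given. Superposition: Cmin = C₀·(f + f² + … + f^3).
≈ 11.367 × (0.7071 + 0.5000 + 0.3535) ≈ 11.367 × 1.5606 ≈ 17.739 mg/L.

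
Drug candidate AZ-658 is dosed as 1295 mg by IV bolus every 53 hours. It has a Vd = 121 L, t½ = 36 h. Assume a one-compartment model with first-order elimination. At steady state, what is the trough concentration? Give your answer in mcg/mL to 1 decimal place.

τ/t½ = 53/36 ≈ 1.4722, so fraction remaining f = (1/2)^(53/36) ≈ 0.3604.
At steady state, accumulation factor R = 1/(1 − e^(−kτ)) ≈ 1.5635.
Each bolus raises the concentration by D/Vd = 1295/121 ≈ 10.702 mcg/mL.
Cmax,ss = C₀/(1 − f) ≈ 10.702/0.6396 ≈ 16.732 mcg/mL.
Steady-state trough Cmin,ss = Cmax,ss·f ≈ 16.732 × 0.3604 ≈ 6.030 mcg/mL.

6.0 mcg/mL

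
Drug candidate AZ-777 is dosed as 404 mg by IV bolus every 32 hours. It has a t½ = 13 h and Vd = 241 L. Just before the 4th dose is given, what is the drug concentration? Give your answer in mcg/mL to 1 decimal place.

0.4 mcg/mL

f = (1/2)^(τ/t½) = (1/2)^(32/13) ≈ 0.1816.
C₀ = D/Vd = 404/241 ≈ 1.676 mcg/mL.
Before the 4th dose, 3 doses have been given. Superposition: Cmin = C₀·(f + f² + … + f^3).
≈ 1.676 × (0.1816 + 0.0330 + 0.0060) ≈ 1.676 × 0.2206 ≈ 0.370 mcg/mL.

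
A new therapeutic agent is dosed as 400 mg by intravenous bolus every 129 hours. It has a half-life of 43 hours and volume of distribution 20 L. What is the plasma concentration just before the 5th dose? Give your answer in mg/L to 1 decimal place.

f = (1/2)^(τ/t½) = (1/2)^(129/43) ≈ 0.1250.
C₀ = D/Vd = 400/20 ≈ 20.000 mg/L.
Before the 5th dose, 4 doses have been given. Superposition: Cmin = C₀·(f + f² + … + f^4).
≈ 20.000 × (0.1250 + 0.0156 + 0.0020 + 0.0002) ≈ 20.000 × 0.1428 ≈ 2.856 mg/L.

2.9 mg/L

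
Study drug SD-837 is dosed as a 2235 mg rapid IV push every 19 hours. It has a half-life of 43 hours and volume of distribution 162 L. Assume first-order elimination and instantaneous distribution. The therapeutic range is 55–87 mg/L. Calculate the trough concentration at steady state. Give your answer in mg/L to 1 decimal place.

38.5 mg/L

k = ln2/t½ = ln2/43 ≈ 0.016120 h⁻¹; fraction remaining f = e^(−kτ) = e^(−0.016120×19) ≈ 0.7362.
At steady state, accumulation factor R = 1/(1 − e^(−kτ)) ≈ 3.7908.
Single-dose peak C₀ = D/Vd = 2235/162 ≈ 13.796 mg/L.
Steady-state peak Cmax,ss = C₀·R ≈ 13.796 × 3.7908 ≈ 52.298 mg/L.
One interval later, Cmin,ss = Cmax,ss·e^(−kτ) ≈ 52.298 × 0.7362 ≈ 38.502 mg/L.
Trough 38.5 mg/L vs MEC 55 mg/L: subtherapeutic.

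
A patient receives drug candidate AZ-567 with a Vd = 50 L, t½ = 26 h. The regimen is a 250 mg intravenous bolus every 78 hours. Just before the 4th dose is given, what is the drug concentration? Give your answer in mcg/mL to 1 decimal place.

f = (1/2)^(τ/t½) = (1/2)^(78/26) ≈ 0.1250.
C₀ = D/Vd = 250/50 ≈ 5.000 mcg/mL.
Before the 4th dose, 3 doses have been given. Superposition: Cmin = C₀·(f + f² + … + f^3).
≈ 5.000 × (0.1250 + 0.0156 + 0.0020) ≈ 5.000 × 0.1426 ≈ 0.713 mcg/mL.

0.7 mcg/mL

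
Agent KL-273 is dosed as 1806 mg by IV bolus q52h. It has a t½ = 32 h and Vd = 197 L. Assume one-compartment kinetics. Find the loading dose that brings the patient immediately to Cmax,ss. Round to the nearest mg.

2672 mg

f = (1/2)^(52/32) ≈ 0.324210; accumulation ratio R = 1/(1−f) ≈ 1.47975.
Loading dose to hit Cmax,ss on first dose: D_load = D_maint·R ≈ 1806 × 1.47975 ≈ 2672.43 mg.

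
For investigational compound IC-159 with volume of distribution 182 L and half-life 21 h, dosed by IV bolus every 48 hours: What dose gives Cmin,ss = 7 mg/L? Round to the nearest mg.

τ/t½ = 48/21 ≈ 2.2857, so f = (1/2)^(48/21) ≈ 0.205084.
Cmin,ss = (D/Vd)·f/(1−f), so D = Cmin,ss·Vd·(1−f)/f.
D = 7 × 182 × (1−f)/f ≈ 7 × 182 × 3.87605 ≈ 4938.09 mg.

4938 mg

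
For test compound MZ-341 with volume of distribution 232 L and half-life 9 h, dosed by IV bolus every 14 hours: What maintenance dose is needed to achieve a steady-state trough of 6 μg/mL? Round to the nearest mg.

τ/t½ = 14/9 ≈ 1.5556, so f = (1/2)^(14/9) ≈ 0.340198.
Cmin,ss = (D/Vd)·f/(1−f), so D = Cmin,ss·Vd·(1−f)/f.
D = 6 × 232 × (1−f)/f ≈ 6 × 232 × 1.93946 ≈ 2699.73 mg.

2700 mg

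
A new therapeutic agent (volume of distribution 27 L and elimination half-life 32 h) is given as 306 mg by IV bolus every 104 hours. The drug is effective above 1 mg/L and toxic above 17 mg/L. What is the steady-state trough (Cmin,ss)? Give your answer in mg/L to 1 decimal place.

1.3 mg/L

k = ln2/t½ = ln2/32 ≈ 0.021661 h⁻¹; fraction remaining f = e^(−kτ) = e^(−0.021661×104) ≈ 0.1051.
Each bolus raises the concentration by D/Vd = 306/27 ≈ 11.333 mg/L.
Steady-state trough Cmin,ss = C₀·f/(1−f) ≈ 11.333 × 0.1051/0.8949 ≈ 1.331 mg/L.
Trough 1.3 mg/L vs MEC 1 mg/L: adequate.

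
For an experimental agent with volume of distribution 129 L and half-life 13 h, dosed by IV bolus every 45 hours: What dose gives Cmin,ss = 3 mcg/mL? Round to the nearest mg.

3876 mg

τ/t½ = 45/13 ≈ 3.4615, so f = (1/2)^(45/13) ≈ 0.090776.
Cmin,ss = (D/Vd)·f/(1−f), so D = Cmin,ss·Vd·(1−f)/f.
D = 3 × 129 × (1−f)/f ≈ 3 × 129 × 10.01613 ≈ 3876.24 mg.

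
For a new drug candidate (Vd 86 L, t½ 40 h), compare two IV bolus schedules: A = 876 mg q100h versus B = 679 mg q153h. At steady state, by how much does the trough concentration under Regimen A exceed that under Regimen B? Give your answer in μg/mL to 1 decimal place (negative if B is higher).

1.6 μg/mL

Regimen A: f = (1/2)^(100/40) ≈ 0.1768; Cmin,ss = (876/86)·f/(1−f) ≈ 2.188 μg/mL.
Regimen B: f = (1/2)^(153/40) ≈ 0.0706; Cmin,ss = (679/86)·f/(1−f) ≈ 0.600 μg/mL.
Difference ≈ 2.188 − 0.600 ≈ 1.588 μg/mL.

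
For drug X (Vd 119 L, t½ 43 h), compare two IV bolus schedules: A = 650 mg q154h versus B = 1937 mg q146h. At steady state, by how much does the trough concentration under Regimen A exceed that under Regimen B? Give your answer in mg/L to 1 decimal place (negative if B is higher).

Regimen A: f = (1/2)^(154/43) ≈ 0.0835; Cmin,ss = (650/119)·f/(1−f) ≈ 0.498 mg/L.
Regimen B: f = (1/2)^(146/43) ≈ 0.0950; Cmin,ss = (1937/119)·f/(1−f) ≈ 1.709 mg/L.
Difference ≈ 0.498 − 1.709 ≈ -1.211 mg/L.

-1.2 mg/L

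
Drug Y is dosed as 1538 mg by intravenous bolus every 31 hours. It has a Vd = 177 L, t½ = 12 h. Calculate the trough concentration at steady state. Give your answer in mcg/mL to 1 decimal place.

1.7 mcg/mL

τ/t½ = 31/12 ≈ 2.5833, so fraction remaining f = (1/2)^(31/12) ≈ 0.1669.
Each bolus raises the concentration by D/Vd = 1538/177 ≈ 8.689 mcg/mL.
Steady-state trough Cmin,ss = C₀·f/(1−f) ≈ 8.689 × 0.1669/0.8331 ≈ 1.741 mcg/mL.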